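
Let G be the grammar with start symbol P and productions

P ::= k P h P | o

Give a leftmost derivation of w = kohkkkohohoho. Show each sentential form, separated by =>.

P => kPhP => kohP => kohkPhP => kohkkPhPhP => kohkkkPhPhPhP => kohkkkohPhPhP => kohkkkohohPhP => kohkkkohohohP => kohkkkohohoho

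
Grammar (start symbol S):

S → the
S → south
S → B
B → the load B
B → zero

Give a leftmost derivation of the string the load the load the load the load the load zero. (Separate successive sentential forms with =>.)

S => B => the load B => the load the load B => the load the load the load B => the load the load the load the load B => the load the load the load the load the load B => the load the load the load the load the load zero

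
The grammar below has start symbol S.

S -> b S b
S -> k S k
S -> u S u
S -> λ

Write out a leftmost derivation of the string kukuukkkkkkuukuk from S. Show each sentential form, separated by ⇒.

S ⇒ kSk   [S -> k S k]
kSk ⇒ kuSuk   [S -> u S u]
kuSuk ⇒ kukSkuk   [S -> k S k]
kukSkuk ⇒ kukuSukuk   [S -> u S u]
kukuSukuk ⇒ kukuuSuukuk   [S -> u S u]
kukuuSuukuk ⇒ kukuukSkuukuk   [S -> k S k]
kukuukSkuukuk ⇒ kukuukkSkkuukuk   [S -> k S k]
kukuukkSkkuukuk ⇒ kukuukkkSkkkuukuk   [S -> k S k]
kukuukkkSkkkuukuk ⇒ kukuukkkkkkuukuk   [S -> λ]

S ⇒ kSk ⇒ kuSuk ⇒ kukSkuk ⇒ kukuSukuk ⇒ kukuuSuukuk ⇒ kukuukSkuukuk ⇒ kukuukkSkkuukuk ⇒ kukuukkkSkkkuukuk ⇒ kukuukkkkkkuukuk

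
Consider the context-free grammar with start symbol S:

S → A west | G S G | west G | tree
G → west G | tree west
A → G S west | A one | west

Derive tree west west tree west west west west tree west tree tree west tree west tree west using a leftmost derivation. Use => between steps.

S => G S G => tree west S G => tree west G S G G => tree west west G S G G => tree west west tree west S G G => tree west west tree west G S G G G => tree west west tree west west G S G G G => tree west west tree west west west G S G G G => tree west west tree west west west west G S G G G => tree west west tree west west west west tree west S G G G => tree west west tree west west west west tree west tree G G G => tree west west tree west west west west tree west tree tree west G G => tree west west tree west west west west tree west tree tree west tree west G => tree west west tree west west west west tree west tree tree west tree west tree west

S => G S G   [S → G S G]
G S G => tree west S G   [G → tree west]
tree west S G => tree west G S G G   [S → G S G]
tree west G S G G => tree west west G S G G   [G → west G]
tree west west G S G G => tree west west tree west S G G   [G → tree west]
tree west west tree west S G G => tree west west tree west G S G G G   [S → G S G]
tree west west tree west G S G G G => tree west west tree west west G S G G G   [G → west G]
tree west west tree west west G S G G G => tree west west tree west west west G S G G G   [G → west G]
tree west west tree west west west G S G G G => tree west west tree west west west west G S G G G   [G → west G]
tree west west tree west west west west G S G G G => tree west west tree west west west west tree west S G G G   [G → tree west]
tree west west tree west west west west tree west S G G G => tree west west tree west west west west tree west tree G G G   [S → tree]
tree west west tree west west west west tree west tree G G G => tree west west tree west west west west tree west tree tree west G G   [G → tree west]
tree west west tree west west west west tree west tree tree west G G => tree west west tree west west west west tree west tree tree west tree west G   [G → tree west]
tree west west tree west west west west tree west tree tree west tree west G => tree west west tree west west west west tree west tree tree west tree west tree west   [G → tree west]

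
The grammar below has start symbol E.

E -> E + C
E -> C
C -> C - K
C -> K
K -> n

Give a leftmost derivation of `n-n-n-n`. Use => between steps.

E=>C=>C-K=>C-K-K=>C-K-K-K=>K-K-K-K=>n-K-K-K=>n-n-K-K=>n-n-n-K=>n-n-n-n

E => C   [E -> C]
C => C-K   [C -> C - K]
C-K => C-K-K   [C -> C - K]
C-K-K => C-K-K-K   [C -> C - K]
C-K-K-K => K-K-K-K   [C -> K]
K-K-K-K => n-K-K-K   [K -> n]
n-K-K-K => n-n-K-K   [K -> n]
n-n-K-K => n-n-n-K   [K -> n]
n-n-n-K => n-n-n-n   [K -> n]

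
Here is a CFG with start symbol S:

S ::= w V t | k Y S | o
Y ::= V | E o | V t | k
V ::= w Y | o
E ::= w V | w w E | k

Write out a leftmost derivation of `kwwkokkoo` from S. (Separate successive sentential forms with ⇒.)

S ⇒ kYS   [S ::= k Y S]
kYS ⇒ kEoS   [Y ::= E o]
kEoS ⇒ kwVoS   [E ::= w V]
kwVoS ⇒ kwwYoS   [V ::= w Y]
kwwYoS ⇒ kwwkoS   [Y ::= k]
kwwkoS ⇒ kwwkokYS   [S ::= k Y S]
kwwkokYS ⇒ kwwkokEoS   [Y ::= E o]
kwwkokEoS ⇒ kwwkokkoS   [E ::= k]
kwwkokkoS ⇒ kwwkokkoo   [S ::= o]

S ⇒ kYS ⇒ kEoS ⇒ kwVoS ⇒ kwwYoS ⇒ kwwkoS ⇒ kwwkokYS ⇒ kwwkokEoS ⇒ kwwkokkoS ⇒ kwwkokkoo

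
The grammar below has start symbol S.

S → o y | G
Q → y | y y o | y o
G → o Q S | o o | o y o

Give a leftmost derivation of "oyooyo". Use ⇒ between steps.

S ⇒ G ⇒ oQS ⇒ oyoS ⇒ oyoG ⇒ oyooyo

S ⇒ G   [S → G]
G ⇒ oQS   [G → o Q S]
oQS ⇒ oyoS   [Q → y o]
oyoS ⇒ oyoG   [S → G]
oyoG ⇒ oyooyo   [G → o y o]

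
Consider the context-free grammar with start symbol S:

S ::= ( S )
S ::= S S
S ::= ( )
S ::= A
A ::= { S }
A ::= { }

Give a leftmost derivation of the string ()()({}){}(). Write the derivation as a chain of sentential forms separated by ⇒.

S ⇒ SS   [S ::= S S]
SS ⇒ ()S   [S ::= ( )]
()S ⇒ ()SS   [S ::= S S]
()SS ⇒ ()SSS   [S ::= S S]
()SSS ⇒ ()()SS   [S ::= ( )]
()()SS ⇒ ()()SSS   [S ::= S S]
()()SSS ⇒ ()()(S)SS   [S ::= ( S )]
()()(S)SS ⇒ ()()(A)SS   [S ::= A]
()()(A)SS ⇒ ()()({})SS   [A ::= { }]
()()({})SS ⇒ ()()({})AS   [S ::= A]
()()({})AS ⇒ ()()({}){}S   [A ::= { }]
()()({}){}S ⇒ ()()({}){}()   [S ::= ( )]

S ⇒ SS ⇒ ()S ⇒ ()SS ⇒ ()SSS ⇒ ()()SS ⇒ ()()SSS ⇒ ()()(S)SS ⇒ ()()(A)SS ⇒ ()()({})SS ⇒ ()()({})AS ⇒ ()()({}){}S ⇒ ()()({}){}()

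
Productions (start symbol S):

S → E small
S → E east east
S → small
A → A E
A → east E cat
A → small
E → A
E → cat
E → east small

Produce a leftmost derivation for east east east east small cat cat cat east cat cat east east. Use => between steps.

S => E east east   [S → E east east]
E east east => A east east   [E → A]
A east east => A E east east   [A → A E]
A E east east => east E cat E east east   [A → east E cat]
east E cat E east east => east A cat E east east   [E → A]
east A cat E east east => east east E cat cat E east east   [A → east E cat]
east east E cat cat E east east => east east A cat cat E east east   [E → A]
east east A cat cat E east east => east east east E cat cat cat E east east   [A → east E cat]
east east east E cat cat cat E east east => east east east east small cat cat cat E east east   [E → east small]
east east east east small cat cat cat E east east => east east east east small cat cat cat A east east   [E → A]
east east east east small cat cat cat A east east => east east east east small cat cat cat east E cat east east   [A → east E cat]
east east east east small cat cat cat east E cat east east => east east east east small cat cat cat east cat cat east east   [E → cat]

S => E east east => A east east => A E east east => east E cat E east east => east A cat E east east => east east E cat cat E east east => east east A cat cat E east east => east east east E cat cat cat E east east => east east east east small cat cat cat E east east => east east east east small cat cat cat A east east => east east east east small cat cat cat east E cat east east => east east east east small cat cat cat east cat cat east east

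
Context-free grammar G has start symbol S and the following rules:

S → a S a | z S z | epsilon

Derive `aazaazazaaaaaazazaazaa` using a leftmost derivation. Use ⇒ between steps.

S⇒aSa⇒aaSaa⇒aazSzaa⇒aazaSazaa⇒aazaaSaazaa⇒aazaazSzaazaa⇒aazaazaSazaazaa⇒aazaazazSzazaazaa⇒aazaazazaSazazaazaa⇒aazaazazaaSaazazaazaa⇒aazaazazaaaSaaazazaazaa⇒aazaazazaaaaaazazaazaa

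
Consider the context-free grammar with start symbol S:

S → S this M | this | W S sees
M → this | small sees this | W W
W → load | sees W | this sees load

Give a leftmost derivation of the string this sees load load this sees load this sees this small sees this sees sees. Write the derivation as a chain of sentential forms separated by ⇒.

S ⇒ W S sees ⇒ this sees load S sees ⇒ this sees load W S sees sees ⇒ this sees load load S sees sees ⇒ this sees load load S this M sees sees ⇒ this sees load load W S sees this M sees sees ⇒ this sees load load this sees load S sees this M sees sees ⇒ this sees load load this sees load this sees this M sees sees ⇒ this sees load load this sees load this sees this small sees this sees sees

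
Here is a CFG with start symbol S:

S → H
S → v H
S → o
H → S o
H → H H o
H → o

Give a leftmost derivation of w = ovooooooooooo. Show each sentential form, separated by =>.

S=>H=>HHo=>oHo=>oHHoo=>oHHoHoo=>oHHoHoHoo=>oHHoHoHoHoo=>oSoHoHoHoHoo=>ovHoHoHoHoHoo=>ovooHoHoHoHoo=>ovooooHoHoHoo=>ovooooooHoHoo=>ovooooooooHoo=>ovooooooooooo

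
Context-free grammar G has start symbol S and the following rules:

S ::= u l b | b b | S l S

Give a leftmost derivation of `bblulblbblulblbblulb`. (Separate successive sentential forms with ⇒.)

S ⇒ SlS   [S ::= S l S]
SlS ⇒ bblS   [S ::= b b]
bblS ⇒ bblSlS   [S ::= S l S]
bblSlS ⇒ bblSlSlS   [S ::= S l S]
bblSlSlS ⇒ bblulblSlS   [S ::= u l b]
bblulblSlS ⇒ bblulblSlSlS   [S ::= S l S]
bblulblSlSlS ⇒ bblulblSlSlSlS   [S ::= S l S]
bblulblSlSlSlS ⇒ bblulblbblSlSlS   [S ::= b b]
bblulblbblSlSlS ⇒ bblulblbblulblSlS   [S ::= u l b]
bblulblbblulblSlS ⇒ bblulblbblulblbblS   [S ::= b b]
bblulblbblulblbblS ⇒ bblulblbblulblbblulb   [S ::= u l b]

S ⇒ SlS ⇒ bblS ⇒ bblSlS ⇒ bblSlSlS ⇒ bblulblSlS ⇒ bblulblSlSlS ⇒ bblulblSlSlSlS ⇒ bblulblbblSlSlS ⇒ bblulblbblulblSlS ⇒ bblulblbblulblbblS ⇒ bblulblbblulblbblulb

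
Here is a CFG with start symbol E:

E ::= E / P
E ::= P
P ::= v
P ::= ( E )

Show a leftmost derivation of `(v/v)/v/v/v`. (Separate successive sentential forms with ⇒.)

E ⇒ E/P ⇒ E/P/P ⇒ E/P/P/P ⇒ P/P/P/P ⇒ (E)/P/P/P ⇒ (E/P)/P/P/P ⇒ (P/P)/P/P/P ⇒ (v/P)/P/P/P ⇒ (v/v)/P/P/P ⇒ (v/v)/v/P/P ⇒ (v/v)/v/v/P ⇒ (v/v)/v/v/v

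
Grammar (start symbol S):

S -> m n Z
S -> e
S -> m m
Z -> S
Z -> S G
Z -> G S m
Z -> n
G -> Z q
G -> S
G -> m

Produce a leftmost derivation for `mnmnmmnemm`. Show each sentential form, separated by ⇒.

S ⇒ mnZ ⇒ mnSG ⇒ mnmnZG ⇒ mnmnGSmG ⇒ mnmnmSmG ⇒ mnmnmmnZmG ⇒ mnmnmmnSmG ⇒ mnmnmmnemG ⇒ mnmnmmnemm

S ⇒ mnZ   [S -> m n Z]
mnZ ⇒ mnSG   [Z -> S G]
mnSG ⇒ mnmnZG   [S -> m n Z]
mnmnZG ⇒ mnmnGSmG   [Z -> G S m]
mnmnGSmG ⇒ mnmnmSmG   [G -> m]
mnmnmSmG ⇒ mnmnmmnZmG   [S -> m n Z]
mnmnmmnZmG ⇒ mnmnmmnSmG   [Z -> S]
mnmnmmnSmG ⇒ mnmnmmnemG   [S -> e]
mnmnmmnemG ⇒ mnmnmmnemm   [G -> m]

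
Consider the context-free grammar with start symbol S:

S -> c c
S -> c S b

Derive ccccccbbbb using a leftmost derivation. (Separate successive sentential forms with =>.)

S => cSb => ccSbb => cccSbbb => ccccSbbbb => ccccccbbbb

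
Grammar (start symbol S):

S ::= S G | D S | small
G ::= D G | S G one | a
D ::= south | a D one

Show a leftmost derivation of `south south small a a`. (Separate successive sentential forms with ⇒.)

S ⇒ D S ⇒ south S ⇒ south D S ⇒ south south S ⇒ south south S G ⇒ south south S G G ⇒ south south small G G ⇒ south south small a G ⇒ south south small a a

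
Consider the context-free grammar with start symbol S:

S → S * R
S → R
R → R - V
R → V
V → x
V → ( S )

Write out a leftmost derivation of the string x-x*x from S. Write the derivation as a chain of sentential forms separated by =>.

S => S*R   [S → S * R]
S*R => R*R   [S → R]
R*R => R-V*R   [R → R - V]
R-V*R => V-V*R   [R → V]
V-V*R => x-V*R   [V → x]
x-V*R => x-x*R   [V → x]
x-x*R => x-x*V   [R → V]
x-x*V => x-x*x   [V → x]

S => S*R => R*R => R-V*R => V-V*R => x-V*R => x-x*R => x-x*V => x-x*x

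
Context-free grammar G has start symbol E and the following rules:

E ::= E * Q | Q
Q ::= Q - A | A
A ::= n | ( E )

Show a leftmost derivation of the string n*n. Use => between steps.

E => E*Q   [E ::= E * Q]
E*Q => Q*Q   [E ::= Q]
Q*Q => A*Q   [Q ::= A]
A*Q => n*Q   [A ::= n]
n*Q => n*A   [Q ::= A]
n*A => n*n   [A ::= n]

E=>E*Q=>Q*Q=>A*Q=>n*Q=>n*A=>n*n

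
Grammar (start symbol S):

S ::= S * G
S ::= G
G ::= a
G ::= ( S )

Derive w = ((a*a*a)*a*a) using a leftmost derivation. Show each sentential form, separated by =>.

S => G   [S ::= G]
G => (S)   [G ::= ( S )]
(S) => (S*G)   [S ::= S * G]
(S*G) => (S*G*G)   [S ::= S * G]
(S*G*G) => (G*G*G)   [S ::= G]
(G*G*G) => ((S)*G*G)   [G ::= ( S )]
((S)*G*G) => ((S*G)*G*G)   [S ::= S * G]
((S*G)*G*G) => ((S*G*G)*G*G)   [S ::= S * G]
((S*G*G)*G*G) => ((G*G*G)*G*G)   [S ::= G]
((G*G*G)*G*G) => ((a*G*G)*G*G)   [G ::= a]
((a*G*G)*G*G) => ((a*a*G)*G*G)   [G ::= a]
((a*a*G)*G*G) => ((a*a*a)*G*G)   [G ::= a]
((a*a*a)*G*G) => ((a*a*a)*a*G)   [G ::= a]
((a*a*a)*a*G) => ((a*a*a)*a*a)   [G ::= a]

S => G => (S) => (S*G) => (S*G*G) => (G*G*G) => ((S)*G*G) => ((S*G)*G*G) => ((S*G*G)*G*G) => ((G*G*G)*G*G) => ((a*G*G)*G*G) => ((a*a*G)*G*G) => ((a*a*a)*G*G) => ((a*a*a)*a*G) => ((a*a*a)*a*a)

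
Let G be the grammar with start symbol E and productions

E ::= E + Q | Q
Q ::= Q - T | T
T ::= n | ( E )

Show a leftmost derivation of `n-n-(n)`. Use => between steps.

E => Q   [E ::= Q]
Q => Q-T   [Q ::= Q - T]
Q-T => Q-T-T   [Q ::= Q - T]
Q-T-T => T-T-T   [Q ::= T]
T-T-T => n-T-T   [T ::= n]
n-T-T => n-n-T   [T ::= n]
n-n-T => n-n-(E)   [T ::= ( E )]
n-n-(E) => n-n-(Q)   [E ::= Q]
n-n-(Q) => n-n-(T)   [Q ::= T]
n-n-(T) => n-n-(n)   [T ::= n]

E => Q => Q-T => Q-T-T => T-T-T => n-T-T => n-n-T => n-n-(E) => n-n-(Q) => n-n-(T) => n-n-(n)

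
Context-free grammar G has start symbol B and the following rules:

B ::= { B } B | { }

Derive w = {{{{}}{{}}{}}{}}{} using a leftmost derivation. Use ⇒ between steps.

B ⇒ {B}B ⇒ {{B}B}B ⇒ {{{B}B}B}B ⇒ {{{{}}B}B}B ⇒ {{{{}}{B}B}B}B ⇒ {{{{}}{{}}B}B}B ⇒ {{{{}}{{}}{}}B}B ⇒ {{{{}}{{}}{}}{}}B ⇒ {{{{}}{{}}{}}{}}{}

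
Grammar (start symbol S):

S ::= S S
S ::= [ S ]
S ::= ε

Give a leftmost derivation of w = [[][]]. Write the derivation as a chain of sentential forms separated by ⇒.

S ⇒ [S] ⇒ [SS] ⇒ [SSS] ⇒ [[S]SS] ⇒ [[]SS] ⇒ [[]S] ⇒ [[][S]] ⇒ [[][]]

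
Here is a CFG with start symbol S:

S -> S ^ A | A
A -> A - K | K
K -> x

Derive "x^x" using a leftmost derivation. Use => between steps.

S => S^A => A^A => K^A => x^A => x^K => x^x

S => S^A   [S -> S ^ A]
S^A => A^A   [S -> A]
A^A => K^A   [A -> K]
K^A => x^A   [K -> x]
x^A => x^K   [A -> K]
x^K => x^x   [K -> x]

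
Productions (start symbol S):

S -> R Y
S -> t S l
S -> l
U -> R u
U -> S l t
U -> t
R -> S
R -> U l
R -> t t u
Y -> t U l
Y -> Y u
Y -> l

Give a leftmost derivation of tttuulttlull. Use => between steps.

S => tSl   [S -> t S l]
tSl => tRYl   [S -> R Y]
tRYl => tSYl   [R -> S]
tSYl => tRYYl   [S -> R Y]
tRYYl => tUlYYl   [R -> U l]
tUlYYl => tRulYYl   [U -> R u]
tRulYYl => tttuulYYl   [R -> t t u]
tttuulYYl => tttuulYuYl   [Y -> Y u]
tttuulYuYl => tttuultUluYl   [Y -> t U l]
tttuultUluYl => tttuulttluYl   [U -> t]
tttuulttluYl => tttuulttlull   [Y -> l]

S => tSl => tRYl => tSYl => tRYYl => tUlYYl => tRulYYl => tttuulYYl => tttuulYuYl => tttuultUluYl => tttuulttluYl => tttuulttlull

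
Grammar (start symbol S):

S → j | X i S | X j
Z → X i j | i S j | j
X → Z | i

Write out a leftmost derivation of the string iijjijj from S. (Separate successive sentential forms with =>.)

S=>Xj=>Zj=>Xijj=>Zijj=>iSjijj=>iXjjijj=>iijjijj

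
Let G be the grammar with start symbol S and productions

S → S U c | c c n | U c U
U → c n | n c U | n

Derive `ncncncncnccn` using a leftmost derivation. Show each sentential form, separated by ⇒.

S⇒UcU⇒ncUcU⇒ncncUcU⇒ncncncUcU⇒ncncncncU⇒ncncncncncU⇒ncncncncnccn

S ⇒ UcU   [S → U c U]
UcU ⇒ ncUcU   [U → n c U]
ncUcU ⇒ ncncUcU   [U → n c U]
ncncUcU ⇒ ncncncUcU   [U → n c U]
ncncncUcU ⇒ ncncncncU   [U → n]
ncncncncU ⇒ ncncncncncU   [U → n c U]
ncncncncncU ⇒ ncncncncnccn   [U → c n]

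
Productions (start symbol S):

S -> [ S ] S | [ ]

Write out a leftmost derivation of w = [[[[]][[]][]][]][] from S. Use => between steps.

S => [S]S => [[S]S]S => [[[S]S]S]S => [[[[]]S]S]S => [[[[]][S]S]S]S => [[[[]][[]]S]S]S => [[[[]][[]][]]S]S => [[[[]][[]][]][]]S => [[[[]][[]][]][]][]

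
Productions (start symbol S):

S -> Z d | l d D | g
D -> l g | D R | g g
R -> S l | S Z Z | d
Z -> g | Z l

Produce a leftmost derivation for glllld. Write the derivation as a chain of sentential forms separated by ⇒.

S⇒Zd⇒Zld⇒Zlld⇒Zllld⇒Zlllld⇒glllld

S ⇒ Zd   [S -> Z d]
Zd ⇒ Zld   [Z -> Z l]
Zld ⇒ Zlld   [Z -> Z l]
Zlld ⇒ Zllld   [Z -> Z l]
Zllld ⇒ Zlllld   [Z -> Z l]
Zlllld ⇒ glllld   [Z -> g]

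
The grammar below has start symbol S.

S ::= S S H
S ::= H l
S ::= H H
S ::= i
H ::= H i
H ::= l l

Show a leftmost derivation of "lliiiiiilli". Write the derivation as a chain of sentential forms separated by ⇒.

S ⇒ HH ⇒ HiH ⇒ HiiH ⇒ HiiiH ⇒ HiiiiH ⇒ HiiiiiH ⇒ HiiiiiiH ⇒ lliiiiiiH ⇒ lliiiiiiHi ⇒ lliiiiiilli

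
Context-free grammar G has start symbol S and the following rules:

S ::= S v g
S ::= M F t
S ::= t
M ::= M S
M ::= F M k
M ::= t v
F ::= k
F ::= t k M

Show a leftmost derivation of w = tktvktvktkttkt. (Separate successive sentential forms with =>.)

S => MFt   [S ::= M F t]
MFt => MSFt   [M ::= M S]
MSFt => MSSFt   [M ::= M S]
MSSFt => FMkSSFt   [M ::= F M k]
FMkSSFt => tkMMkSSFt   [F ::= t k M]
tkMMkSSFt => tktvMkSSFt   [M ::= t v]
tktvMkSSFt => tktvMSkSSFt   [M ::= M S]
tktvMSkSSFt => tktvFMkSkSSFt   [M ::= F M k]
tktvFMkSkSSFt => tktvkMkSkSSFt   [F ::= k]
tktvkMkSkSSFt => tktvktvkSkSSFt   [M ::= t v]
tktvktvkSkSSFt => tktvktvktkSSFt   [S ::= t]
tktvktvktkSSFt => tktvktvktktSFt   [S ::= t]
tktvktvktktSFt => tktvktvktkttFt   [S ::= t]
tktvktvktkttFt => tktvktvktkttkt   [F ::= k]

S=>MFt=>MSFt=>MSSFt=>FMkSSFt=>tkMMkSSFt=>tktvMkSSFt=>tktvMSkSSFt=>tktvFMkSkSSFt=>tktvkMkSkSSFt=>tktvktvkSkSSFt=>tktvktvktkSSFt=>tktvktvktktSFt=>tktvktvktkttFt=>tktvktvktkttkt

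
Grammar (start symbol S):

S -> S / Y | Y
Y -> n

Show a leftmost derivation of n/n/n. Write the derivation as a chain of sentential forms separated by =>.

S => S/Y => S/Y/Y => Y/Y/Y => n/Y/Y => n/n/Y => n/n/n

S => S/Y   [S -> S / Y]
S/Y => S/Y/Y   [S -> S / Y]
S/Y/Y => Y/Y/Y   [S -> Y]
Y/Y/Y => n/Y/Y   [Y -> n]
n/Y/Y => n/n/Y   [Y -> n]
n/n/Y => n/n/n   [Y -> n]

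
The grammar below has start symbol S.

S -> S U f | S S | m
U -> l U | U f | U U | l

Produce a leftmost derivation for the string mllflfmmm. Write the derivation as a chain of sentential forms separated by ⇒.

S ⇒ SS ⇒ SSS ⇒ SSSS ⇒ SUfSSS ⇒ mUfSSS ⇒ mUUfSSS ⇒ mUfUfSSS ⇒ mUUfUfSSS ⇒ mlUfUfSSS ⇒ mllfUfSSS ⇒ mllflfSSS ⇒ mllflfmSS ⇒ mllflfmmS ⇒ mllflfmmm

S ⇒ SS   [S -> S S]
SS ⇒ SSS   [S -> S S]
SSS ⇒ SSSS   [S -> S S]
SSSS ⇒ SUfSSS   [S -> S U f]
SUfSSS ⇒ mUfSSS   [S -> m]
mUfSSS ⇒ mUUfSSS   [U -> U U]
mUUfSSS ⇒ mUfUfSSS   [U -> U f]
mUfUfSSS ⇒ mUUfUfSSS   [U -> U U]
mUUfUfSSS ⇒ mlUfUfSSS   [U -> l]
mlUfUfSSS ⇒ mllfUfSSS   [U -> l]
mllfUfSSS ⇒ mllflfSSS   [U -> l]
mllflfSSS ⇒ mllflfmSS   [S -> m]
mllflfmSS ⇒ mllflfmmS   [S -> m]
mllflfmmS ⇒ mllflfmmm   [S -> m]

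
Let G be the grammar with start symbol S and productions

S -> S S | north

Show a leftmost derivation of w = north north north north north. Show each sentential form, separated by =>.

S => S S => north S => north S S => north S S S => north S S S S => north north S S S => north north north S S => north north north north S => north north north north north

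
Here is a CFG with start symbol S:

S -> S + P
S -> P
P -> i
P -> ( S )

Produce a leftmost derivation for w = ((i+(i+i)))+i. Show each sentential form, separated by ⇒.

S ⇒ S+P ⇒ P+P ⇒ (S)+P ⇒ (P)+P ⇒ ((S))+P ⇒ ((S+P))+P ⇒ ((P+P))+P ⇒ ((i+P))+P ⇒ ((i+(S)))+P ⇒ ((i+(S+P)))+P ⇒ ((i+(P+P)))+P ⇒ ((i+(i+P)))+P ⇒ ((i+(i+i)))+P ⇒ ((i+(i+i)))+i

S ⇒ S+P   [S -> S + P]
S+P ⇒ P+P   [S -> P]
P+P ⇒ (S)+P   [P -> ( S )]
(S)+P ⇒ (P)+P   [S -> P]
(P)+P ⇒ ((S))+P   [P -> ( S )]
((S))+P ⇒ ((S+P))+P   [S -> S + P]
((S+P))+P ⇒ ((P+P))+P   [S -> P]
((P+P))+P ⇒ ((i+P))+P   [P -> i]
((i+P))+P ⇒ ((i+(S)))+P   [P -> ( S )]
((i+(S)))+P ⇒ ((i+(S+P)))+P   [S -> S + P]
((i+(S+P)))+P ⇒ ((i+(P+P)))+P   [S -> P]
((i+(P+P)))+P ⇒ ((i+(i+P)))+P   [P -> i]
((i+(i+P)))+P ⇒ ((i+(i+i)))+P   [P -> i]
((i+(i+i)))+P ⇒ ((i+(i+i)))+i   [P -> i]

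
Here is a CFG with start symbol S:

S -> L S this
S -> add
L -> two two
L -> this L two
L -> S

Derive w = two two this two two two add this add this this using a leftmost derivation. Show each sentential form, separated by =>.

S => L S this => two two S this => two two L S this this => two two S S this this => two two L S this S this this => two two this L two S this S this this => two two this two two two S this S this this => two two this two two two add this S this this => two two this two two two add this add this this

S => L S this   [S -> L S this]
L S this => two two S this   [L -> two two]
two two S this => two two L S this this   [S -> L S this]
two two L S this this => two two S S this this   [L -> S]
two two S S this this => two two L S this S this this   [S -> L S this]
two two L S this S this this => two two this L two S this S this this   [L -> this L two]
two two this L two S this S this this => two two this two two two S this S this this   [L -> two two]
two two this two two two S this S this this => two two this two two two add this S this this   [S -> add]
two two this two two two add this S this this => two two this two two two add this add this this   [S -> add]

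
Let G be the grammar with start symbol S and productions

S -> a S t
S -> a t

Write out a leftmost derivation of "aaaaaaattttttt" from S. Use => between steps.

S => aSt   [S -> a S t]
aSt => aaStt   [S -> a S t]
aaStt => aaaSttt   [S -> a S t]
aaaSttt => aaaaStttt   [S -> a S t]
aaaaStttt => aaaaaSttttt   [S -> a S t]
aaaaaSttttt => aaaaaaStttttt   [S -> a S t]
aaaaaaStttttt => aaaaaaattttttt   [S -> a t]

S=>aSt=>aaStt=>aaaSttt=>aaaaStttt=>aaaaaSttttt=>aaaaaaStttttt=>aaaaaaattttttt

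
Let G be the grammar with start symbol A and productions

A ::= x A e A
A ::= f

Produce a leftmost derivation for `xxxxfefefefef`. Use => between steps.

A => xAeA   [A ::= x A e A]
xAeA => xxAeAeA   [A ::= x A e A]
xxAeAeA => xxxAeAeAeA   [A ::= x A e A]
xxxAeAeAeA => xxxxAeAeAeAeA   [A ::= x A e A]
xxxxAeAeAeAeA => xxxxfeAeAeAeA   [A ::= f]
xxxxfeAeAeAeA => xxxxfefeAeAeA   [A ::= f]
xxxxfefeAeAeA => xxxxfefefeAeA   [A ::= f]
xxxxfefefeAeA => xxxxfefefefeA   [A ::= f]
xxxxfefefefeA => xxxxfefefefef   [A ::= f]

A => xAeA => xxAeAeA => xxxAeAeAeA => xxxxAeAeAeAeA => xxxxfeAeAeAeA => xxxxfefeAeAeA => xxxxfefefeAeA => xxxxfefefefeA => xxxxfefefefef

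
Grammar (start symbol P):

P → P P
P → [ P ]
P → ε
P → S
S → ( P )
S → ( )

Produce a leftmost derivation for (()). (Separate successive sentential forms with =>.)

P => S => (P) => (S) => ((P)) => (())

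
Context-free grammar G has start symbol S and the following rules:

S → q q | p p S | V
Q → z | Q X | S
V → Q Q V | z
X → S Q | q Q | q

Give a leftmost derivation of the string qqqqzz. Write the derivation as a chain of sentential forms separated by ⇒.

S ⇒ V   [S → V]
V ⇒ QQV   [V → Q Q V]
QQV ⇒ QXQV   [Q → Q X]
QXQV ⇒ QXXQV   [Q → Q X]
QXXQV ⇒ SXXQV   [Q → S]
SXXQV ⇒ qqXXQV   [S → q q]
qqXXQV ⇒ qqqXQV   [X → q]
qqqXQV ⇒ qqqqQV   [X → q]
qqqqQV ⇒ qqqqzV   [Q → z]
qqqqzV ⇒ qqqqzz   [V → z]

S ⇒ V ⇒ QQV ⇒ QXQV ⇒ QXXQV ⇒ SXXQV ⇒ qqXXQV ⇒ qqqXQV ⇒ qqqqQV ⇒ qqqqzV ⇒ qqqqzz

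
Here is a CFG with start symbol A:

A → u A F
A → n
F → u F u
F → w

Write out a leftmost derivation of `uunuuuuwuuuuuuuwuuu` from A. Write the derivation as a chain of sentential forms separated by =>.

A => uAF => uuAFF => uunFF => uunuFuF => uunuuFuuF => uunuuuFuuuF => uunuuuuFuuuuF => uunuuuuwuuuuF => uunuuuuwuuuuuFu => uunuuuuwuuuuuuFuu => uunuuuuwuuuuuuuFuuu => uunuuuuwuuuuuuuwuuu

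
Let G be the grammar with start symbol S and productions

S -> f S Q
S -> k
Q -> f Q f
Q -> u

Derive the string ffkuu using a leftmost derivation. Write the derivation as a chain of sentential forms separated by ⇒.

S⇒fSQ⇒ffSQQ⇒ffkQQ⇒ffkuQ⇒ffkuu

S ⇒ fSQ   [S -> f S Q]
fSQ ⇒ ffSQQ   [S -> f S Q]
ffSQQ ⇒ ffkQQ   [S -> k]
ffkQQ ⇒ ffkuQ   [Q -> u]
ffkuQ ⇒ ffkuu   [Q -> u]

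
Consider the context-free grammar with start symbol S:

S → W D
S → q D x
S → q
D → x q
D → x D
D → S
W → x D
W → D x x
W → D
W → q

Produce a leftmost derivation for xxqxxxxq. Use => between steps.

S => WD   [S → W D]
WD => xDD   [W → x D]
xDD => xxqD   [D → x q]
xxqD => xxqxD   [D → x D]
xxqxD => xxqxxD   [D → x D]
xxqxxD => xxqxxxD   [D → x D]
xxqxxxD => xxqxxxxq   [D → x q]

S=>WD=>xDD=>xxqD=>xxqxD=>xxqxxD=>xxqxxxD=>xxqxxxxq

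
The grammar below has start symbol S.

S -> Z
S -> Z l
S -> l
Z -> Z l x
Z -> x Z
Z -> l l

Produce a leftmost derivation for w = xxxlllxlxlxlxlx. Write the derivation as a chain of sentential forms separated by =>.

S => Z => Zlx => xZlx => xZlxlx => xxZlxlx => xxZlxlxlx => xxxZlxlxlx => xxxZlxlxlxlx => xxxZlxlxlxlxlx => xxxlllxlxlxlxlx

S => Z   [S -> Z]
Z => Zlx   [Z -> Z l x]
Zlx => xZlx   [Z -> x Z]
xZlx => xZlxlx   [Z -> Z l x]
xZlxlx => xxZlxlx   [Z -> x Z]
xxZlxlx => xxZlxlxlx   [Z -> Z l x]
xxZlxlxlx => xxxZlxlxlx   [Z -> x Z]
xxxZlxlxlx => xxxZlxlxlxlx   [Z -> Z l x]
xxxZlxlxlxlx => xxxZlxlxlxlxlx   [Z -> Z l x]
xxxZlxlxlxlxlx => xxxlllxlxlxlxlx   [Z -> l l]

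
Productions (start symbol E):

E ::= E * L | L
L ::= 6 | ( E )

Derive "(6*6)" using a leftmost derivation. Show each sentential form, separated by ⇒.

E ⇒ L   [E ::= L]
L ⇒ (E)   [L ::= ( E )]
(E) ⇒ (E*L)   [E ::= E * L]
(E*L) ⇒ (L*L)   [E ::= L]
(L*L) ⇒ (6*L)   [L ::= 6]
(6*L) ⇒ (6*6)   [L ::= 6]

E ⇒ L ⇒ (E) ⇒ (E*L) ⇒ (L*L) ⇒ (6*L) ⇒ (6*6)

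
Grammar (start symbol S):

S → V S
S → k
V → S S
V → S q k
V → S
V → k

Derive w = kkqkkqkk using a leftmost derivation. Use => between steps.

S => VS => SqkS => VSqkS => SqkSqkS => VSqkSqkS => kSqkSqkS => kkqkSqkS => kkqkkqkS => kkqkkqkk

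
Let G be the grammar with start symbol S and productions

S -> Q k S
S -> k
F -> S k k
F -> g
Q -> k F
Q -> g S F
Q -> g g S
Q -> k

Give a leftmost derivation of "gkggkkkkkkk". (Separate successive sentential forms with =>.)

S => QkS   [S -> Q k S]
QkS => gSFkS   [Q -> g S F]
gSFkS => gkFkS   [S -> k]
gkFkS => gkSkkkS   [F -> S k k]
gkSkkkS => gkQkSkkkS   [S -> Q k S]
gkQkSkkkS => gkggSkSkkkS   [Q -> g g S]
gkggSkSkkkS => gkggkkSkkkS   [S -> k]
gkggkkSkkkS => gkggkkkkkkS   [S -> k]
gkggkkkkkkS => gkggkkkkkkk   [S -> k]

S => QkS => gSFkS => gkFkS => gkSkkkS => gkQkSkkkS => gkggSkSkkkS => gkggkkSkkkS => gkggkkkkkkS => gkggkkkkkkk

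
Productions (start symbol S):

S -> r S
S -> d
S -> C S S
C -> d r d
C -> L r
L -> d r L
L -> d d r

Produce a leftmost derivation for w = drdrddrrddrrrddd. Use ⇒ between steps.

S ⇒ CSS ⇒ LrSS ⇒ drLrSS ⇒ drdrLrSS ⇒ drdrddrrSS ⇒ drdrddrrCSSS ⇒ drdrddrrLrSSS ⇒ drdrddrrddrrSSS ⇒ drdrddrrddrrrSSS ⇒ drdrddrrddrrrdSS ⇒ drdrddrrddrrrddS ⇒ drdrddrrddrrrddd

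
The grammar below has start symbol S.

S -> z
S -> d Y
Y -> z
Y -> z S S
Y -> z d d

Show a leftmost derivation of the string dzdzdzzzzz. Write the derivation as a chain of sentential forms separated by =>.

S => dY   [S -> d Y]
dY => dzSS   [Y -> z S S]
dzSS => dzdYS   [S -> d Y]
dzdYS => dzdzSSS   [Y -> z S S]
dzdzSSS => dzdzdYSS   [S -> d Y]
dzdzdYSS => dzdzdzSSSS   [Y -> z S S]
dzdzdzSSSS => dzdzdzzSSS   [S -> z]
dzdzdzzSSS => dzdzdzzzSS   [S -> z]
dzdzdzzzSS => dzdzdzzzzS   [S -> z]
dzdzdzzzzS => dzdzdzzzzz   [S -> z]

S => dY => dzSS => dzdYS => dzdzSSS => dzdzdYSS => dzdzdzSSSS => dzdzdzzSSS => dzdzdzzzSS => dzdzdzzzzS => dzdzdzzzzz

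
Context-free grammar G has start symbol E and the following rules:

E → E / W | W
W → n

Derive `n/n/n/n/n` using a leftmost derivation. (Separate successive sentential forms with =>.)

E=>E/W=>E/W/W=>E/W/W/W=>E/W/W/W/W=>W/W/W/W/W=>n/W/W/W/W=>n/n/W/W/W=>n/n/n/W/W=>n/n/n/n/W=>n/n/n/n/n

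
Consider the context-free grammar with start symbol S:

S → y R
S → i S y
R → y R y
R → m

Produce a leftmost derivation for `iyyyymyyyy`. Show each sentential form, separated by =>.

S=>iSy=>iyRy=>iyyRyy=>iyyyRyyy=>iyyyyRyyyy=>iyyyymyyyy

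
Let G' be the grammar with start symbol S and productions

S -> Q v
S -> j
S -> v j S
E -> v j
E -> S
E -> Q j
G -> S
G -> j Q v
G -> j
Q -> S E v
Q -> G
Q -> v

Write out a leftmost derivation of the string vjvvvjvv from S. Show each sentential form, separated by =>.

S => Qv => SEvv => vjSEvv => vjQvEvv => vjvvEvv => vjvvvjvv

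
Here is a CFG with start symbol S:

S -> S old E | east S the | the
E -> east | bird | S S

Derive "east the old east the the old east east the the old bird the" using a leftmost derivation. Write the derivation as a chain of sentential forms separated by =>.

S => east S the => east S old E the => east the old E the => east the old S S the => east the old S old E S the => east the old east S the old E S the => east the old east the the old E S the => east the old east the the old east S the => east the old east the the old east S old E the => east the old east the the old east east S the old E the => east the old east the the old east east the the old E the => east the old east the the old east east the the old bird the

S => east S the   [S -> east S the]
east S the => east S old E the   [S -> S old E]
east S old E the => east the old E the   [S -> the]
east the old E the => east the old S S the   [E -> S S]
east the old S S the => east the old S old E S the   [S -> S old E]
east the old S old E S the => east the old east S the old E S the   [S -> east S the]
east the old east S the old E S the => east the old east the the old E S the   [S -> the]
east the old east the the old E S the => east the old east the the old east S the   [E -> east]
east the old east the the old east S the => east the old east the the old east S old E the   [S -> S old E]
east the old east the the old east S old E the => east the old east the the old east east S the old E the   [S -> east S the]
east the old east the the old east east S the old E the => east the old east the the old east east the the old E the   [S -> the]
east the old east the the old east east the the old E the => east the old east the the old east east the the old bird the   [E -> bird]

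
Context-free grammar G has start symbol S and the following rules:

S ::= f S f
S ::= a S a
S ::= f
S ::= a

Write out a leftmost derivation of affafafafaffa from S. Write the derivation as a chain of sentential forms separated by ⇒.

S ⇒ aSa ⇒ afSfa ⇒ affSffa ⇒ affaSaffa ⇒ affafSfaffa ⇒ affafaSafaffa ⇒ affafafafaffa

S ⇒ aSa   [S ::= a S a]
aSa ⇒ afSfa   [S ::= f S f]
afSfa ⇒ affSffa   [S ::= f S f]
affSffa ⇒ affaSaffa   [S ::= a S a]
affaSaffa ⇒ affafSfaffa   [S ::= f S f]
affafSfaffa ⇒ affafaSafaffa   [S ::= a S a]
affafaSafaffa ⇒ affafafafaffa   [S ::= f]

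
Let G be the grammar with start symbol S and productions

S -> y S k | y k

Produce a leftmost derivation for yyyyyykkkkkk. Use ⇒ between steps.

S ⇒ ySk   [S -> y S k]
ySk ⇒ yySkk   [S -> y S k]
yySkk ⇒ yyySkkk   [S -> y S k]
yyySkkk ⇒ yyyySkkkk   [S -> y S k]
yyyySkkkk ⇒ yyyyySkkkkk   [S -> y S k]
yyyyySkkkkk ⇒ yyyyyykkkkkk   [S -> y k]

S⇒ySk⇒yySkk⇒yyySkkk⇒yyyySkkkk⇒yyyyySkkkkk⇒yyyyyykkkkkk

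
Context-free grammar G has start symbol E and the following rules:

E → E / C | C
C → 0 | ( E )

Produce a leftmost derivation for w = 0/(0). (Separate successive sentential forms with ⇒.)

E ⇒ E/C   [E → E / C]
E/C ⇒ C/C   [E → C]
C/C ⇒ 0/C   [C → 0]
0/C ⇒ 0/(E)   [C → ( E )]
0/(E) ⇒ 0/(C)   [E → C]
0/(C) ⇒ 0/(0)   [C → 0]

E⇒E/C⇒C/C⇒0/C⇒0/(E)⇒0/(C)⇒0/(0)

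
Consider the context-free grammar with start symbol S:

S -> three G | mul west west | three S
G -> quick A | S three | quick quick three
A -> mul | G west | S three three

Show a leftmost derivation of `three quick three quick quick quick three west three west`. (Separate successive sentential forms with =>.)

S => three G => three quick A => three quick G west => three quick S three west => three quick three G three west => three quick three quick A three west => three quick three quick G west three west => three quick three quick quick quick three west three west

S => three G   [S -> three G]
three G => three quick A   [G -> quick A]
three quick A => three quick G west   [A -> G west]
three quick G west => three quick S three west   [G -> S three]
three quick S three west => three quick three G three west   [S -> three G]
three quick three G three west => three quick three quick A three west   [G -> quick A]
three quick three quick A three west => three quick three quick G west three west   [A -> G west]
three quick three quick G west three west => three quick three quick quick quick three west three west   [G -> quick quick three]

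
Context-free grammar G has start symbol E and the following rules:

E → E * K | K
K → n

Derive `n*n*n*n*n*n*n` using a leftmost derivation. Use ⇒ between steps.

E ⇒ E*K ⇒ E*K*K ⇒ E*K*K*K ⇒ E*K*K*K*K ⇒ E*K*K*K*K*K ⇒ E*K*K*K*K*K*K ⇒ K*K*K*K*K*K*K ⇒ n*K*K*K*K*K*K ⇒ n*n*K*K*K*K*K ⇒ n*n*n*K*K*K*K ⇒ n*n*n*n*K*K*K ⇒ n*n*n*n*n*K*K ⇒ n*n*n*n*n*n*K ⇒ n*n*n*n*n*n*n

E ⇒ E*K   [E → E * K]
E*K ⇒ E*K*K   [E → E * K]
E*K*K ⇒ E*K*K*K   [E → E * K]
E*K*K*K ⇒ E*K*K*K*K   [E → E * K]
E*K*K*K*K ⇒ E*K*K*K*K*K   [E → E * K]
E*K*K*K*K*K ⇒ E*K*K*K*K*K*K   [E → E * K]
E*K*K*K*K*K*K ⇒ K*K*K*K*K*K*K   [E → K]
K*K*K*K*K*K*K ⇒ n*K*K*K*K*K*K   [K → n]
n*K*K*K*K*K*K ⇒ n*n*K*K*K*K*K   [K → n]
n*n*K*K*K*K*K ⇒ n*n*n*K*K*K*K   [K → n]
n*n*n*K*K*K*K ⇒ n*n*n*n*K*K*K   [K → n]
n*n*n*n*K*K*K ⇒ n*n*n*n*n*K*K   [K → n]
n*n*n*n*n*K*K ⇒ n*n*n*n*n*n*K   [K → n]
n*n*n*n*n*n*K ⇒ n*n*n*n*n*n*n   [K → n]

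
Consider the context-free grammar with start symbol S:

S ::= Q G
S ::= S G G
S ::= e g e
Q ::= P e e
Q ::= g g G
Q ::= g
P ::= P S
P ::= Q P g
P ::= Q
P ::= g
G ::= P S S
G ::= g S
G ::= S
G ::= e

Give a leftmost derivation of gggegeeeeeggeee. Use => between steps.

S=>QG=>PeeG=>QPgeeG=>ggGPgeeG=>gggSPgeeG=>gggSGGPgeeG=>gggSGGGGPgeeG=>gggegeGGGGPgeeG=>gggegeeGGGPgeeG=>gggegeeeGGPgeeG=>gggegeeeeGPgeeG=>gggegeeeeePgeeG=>gggegeeeeeggeeG=>gggegeeeeeggeee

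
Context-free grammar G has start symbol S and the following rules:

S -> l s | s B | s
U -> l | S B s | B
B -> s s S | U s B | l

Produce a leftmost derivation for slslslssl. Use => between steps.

S=>sB=>sUsB=>sSBssB=>slsBssB=>slsUsBssB=>slslsBssB=>slslslssB=>slslslssl

S => sB   [S -> s B]
sB => sUsB   [B -> U s B]
sUsB => sSBssB   [U -> S B s]
sSBssB => slsBssB   [S -> l s]
slsBssB => slsUsBssB   [B -> U s B]
slsUsBssB => slslsBssB   [U -> l]
slslsBssB => slslslssB   [B -> l]
slslslssB => slslslssl   [B -> l]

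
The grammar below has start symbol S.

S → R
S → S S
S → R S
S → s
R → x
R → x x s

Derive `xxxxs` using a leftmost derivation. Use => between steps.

S => SS => RS => xS => xSS => xRS => xxS => xxR => xxxxs

S => SS   [S → S S]
SS => RS   [S → R]
RS => xS   [R → x]
xS => xSS   [S → S S]
xSS => xRS   [S → R]
xRS => xxS   [R → x]
xxS => xxR   [S → R]
xxR => xxxxs   [R → x x s]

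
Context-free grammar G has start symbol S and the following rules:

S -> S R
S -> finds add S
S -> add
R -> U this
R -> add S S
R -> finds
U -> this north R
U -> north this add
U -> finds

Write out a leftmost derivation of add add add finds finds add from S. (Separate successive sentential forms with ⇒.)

S ⇒ S R ⇒ add R ⇒ add add S S ⇒ add add S R S ⇒ add add S R R S ⇒ add add add R R S ⇒ add add add finds R S ⇒ add add add finds finds S ⇒ add add add finds finds add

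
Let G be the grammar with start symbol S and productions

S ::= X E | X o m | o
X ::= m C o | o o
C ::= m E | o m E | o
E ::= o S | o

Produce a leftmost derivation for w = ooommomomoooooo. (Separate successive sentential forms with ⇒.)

S⇒XE⇒ooE⇒oooS⇒oooXE⇒ooomCoE⇒ooommEoE⇒ooommoSoE⇒ooommoXEoE⇒ooommomCoEoE⇒ooommomomEoEoE⇒ooommomomooEoE⇒ooommomomooooE⇒ooommomomoooooS⇒ooommomomoooooo

S ⇒ XE   [S ::= X E]
XE ⇒ ooE   [X ::= o o]
ooE ⇒ oooS   [E ::= o S]
oooS ⇒ oooXE   [S ::= X E]
oooXE ⇒ ooomCoE   [X ::= m C o]
ooomCoE ⇒ ooommEoE   [C ::= m E]
ooommEoE ⇒ ooommoSoE   [E ::= o S]
ooommoSoE ⇒ ooommoXEoE   [S ::= X E]
ooommoXEoE ⇒ ooommomCoEoE   [X ::= m C o]
ooommomCoEoE ⇒ ooommomomEoEoE   [C ::= o m E]
ooommomomEoEoE ⇒ ooommomomooEoE   [E ::= o]
ooommomomooEoE ⇒ ooommomomooooE   [E ::= o]
ooommomomooooE ⇒ ooommomomoooooS   [E ::= o S]
ooommomomoooooS ⇒ ooommomomoooooo   [S ::= o]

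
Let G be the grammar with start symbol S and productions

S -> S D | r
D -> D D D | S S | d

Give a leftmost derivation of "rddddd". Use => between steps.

S => SD => SDD => SDDD => rDDD => rdDD => rdDDDD => rddDDD => rdddDD => rddddD => rddddd

S => SD   [S -> S D]
SD => SDD   [S -> S D]
SDD => SDDD   [S -> S D]
SDDD => rDDD   [S -> r]
rDDD => rdDD   [D -> d]
rdDD => rdDDDD   [D -> D D D]
rdDDDD => rddDDD   [D -> d]
rddDDD => rdddDD   [D -> d]
rdddDD => rddddD   [D -> d]
rddddD => rddddd   [D -> d]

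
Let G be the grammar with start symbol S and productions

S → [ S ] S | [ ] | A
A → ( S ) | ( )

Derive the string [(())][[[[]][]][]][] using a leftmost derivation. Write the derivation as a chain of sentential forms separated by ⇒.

S⇒[S]S⇒[A]S⇒[(S)]S⇒[(A)]S⇒[(())]S⇒[(())][S]S⇒[(())][[S]S]S⇒[(())][[[S]S]S]S⇒[(())][[[[]]S]S]S⇒[(())][[[[]][]]S]S⇒[(())][[[[]][]][]]S⇒[(())][[[[]][]][]][]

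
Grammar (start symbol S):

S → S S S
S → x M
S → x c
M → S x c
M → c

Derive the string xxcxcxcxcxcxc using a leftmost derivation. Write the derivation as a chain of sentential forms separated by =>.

S => SSS   [S → S S S]
SSS => SSSSS   [S → S S S]
SSSSS => xMSSSS   [S → x M]
xMSSSS => xSxcSSSS   [M → S x c]
xSxcSSSS => xxcxcSSSS   [S → x c]
xxcxcSSSS => xxcxcxcSSS   [S → x c]
xxcxcxcSSS => xxcxcxcxcSS   [S → x c]
xxcxcxcxcSS => xxcxcxcxcxcS   [S → x c]
xxcxcxcxcxcS => xxcxcxcxcxcxc   [S → x c]

S => SSS => SSSSS => xMSSSS => xSxcSSSS => xxcxcSSSS => xxcxcxcSSS => xxcxcxcxcSS => xxcxcxcxcxcS => xxcxcxcxcxcxc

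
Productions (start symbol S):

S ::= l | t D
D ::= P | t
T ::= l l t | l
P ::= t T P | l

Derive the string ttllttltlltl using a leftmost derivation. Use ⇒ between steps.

S ⇒ tD ⇒ tP ⇒ ttTP ⇒ ttlltP ⇒ ttllttTP ⇒ ttllttlP ⇒ ttllttltTP ⇒ ttllttltlltP ⇒ ttllttltlltl

S ⇒ tD   [S ::= t D]
tD ⇒ tP   [D ::= P]
tP ⇒ ttTP   [P ::= t T P]
ttTP ⇒ ttlltP   [T ::= l l t]
ttlltP ⇒ ttllttTP   [P ::= t T P]
ttllttTP ⇒ ttllttlP   [T ::= l]
ttllttlP ⇒ ttllttltTP   [P ::= t T P]
ttllttltTP ⇒ ttllttltlltP   [T ::= l l t]
ttllttltlltP ⇒ ttllttltlltl   [P ::= l]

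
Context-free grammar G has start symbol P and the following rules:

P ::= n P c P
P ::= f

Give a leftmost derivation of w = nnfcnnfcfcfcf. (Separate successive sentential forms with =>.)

P => nPcP => nnPcPcP => nnfcPcP => nnfcnPcPcP => nnfcnnPcPcPcP => nnfcnnfcPcPcP => nnfcnnfcfcPcP => nnfcnnfcfcfcP => nnfcnnfcfcfcf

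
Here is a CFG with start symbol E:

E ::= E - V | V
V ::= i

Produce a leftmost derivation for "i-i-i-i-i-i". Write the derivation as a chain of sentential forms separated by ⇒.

E ⇒ E-V ⇒ E-V-V ⇒ E-V-V-V ⇒ E-V-V-V-V ⇒ E-V-V-V-V-V ⇒ V-V-V-V-V-V ⇒ i-V-V-V-V-V ⇒ i-i-V-V-V-V ⇒ i-i-i-V-V-V ⇒ i-i-i-i-V-V ⇒ i-i-i-i-i-V ⇒ i-i-i-i-i-i

E ⇒ E-V   [E ::= E - V]
E-V ⇒ E-V-V   [E ::= E - V]
E-V-V ⇒ E-V-V-V   [E ::= E - V]
E-V-V-V ⇒ E-V-V-V-V   [E ::= E - V]
E-V-V-V-V ⇒ E-V-V-V-V-V   [E ::= E - V]
E-V-V-V-V-V ⇒ V-V-V-V-V-V   [E ::= V]
V-V-V-V-V-V ⇒ i-V-V-V-V-V   [V ::= i]
i-V-V-V-V-V ⇒ i-i-V-V-V-V   [V ::= i]
i-i-V-V-V-V ⇒ i-i-i-V-V-V   [V ::= i]
i-i-i-V-V-V ⇒ i-i-i-i-V-V   [V ::= i]
i-i-i-i-V-V ⇒ i-i-i-i-i-V   [V ::= i]
i-i-i-i-i-V ⇒ i-i-i-i-i-i   [V ::= i]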